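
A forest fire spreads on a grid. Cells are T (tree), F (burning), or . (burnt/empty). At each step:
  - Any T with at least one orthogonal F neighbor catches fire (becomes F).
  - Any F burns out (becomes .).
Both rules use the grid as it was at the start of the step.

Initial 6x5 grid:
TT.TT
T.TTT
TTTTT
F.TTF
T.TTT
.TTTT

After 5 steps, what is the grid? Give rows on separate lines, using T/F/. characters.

Step 1: 5 trees catch fire, 2 burn out
  TT.TT
  T.TTT
  FTTTF
  ..TF.
  F.TTF
  .TTTT
Step 2: 7 trees catch fire, 5 burn out
  TT.TT
  F.TTF
  .FTF.
  ..F..
  ..TF.
  .TTTF
Step 3: 6 trees catch fire, 7 burn out
  FT.TF
  ..TF.
  ..F..
  .....
  ..F..
  .TTF.
Step 4: 4 trees catch fire, 6 burn out
  .F.F.
  ..F..
  .....
  .....
  .....
  .TF..
Step 5: 1 trees catch fire, 4 burn out
  .....
  .....
  .....
  .....
  .....
  .F...

.....
.....
.....
.....
.....
.F...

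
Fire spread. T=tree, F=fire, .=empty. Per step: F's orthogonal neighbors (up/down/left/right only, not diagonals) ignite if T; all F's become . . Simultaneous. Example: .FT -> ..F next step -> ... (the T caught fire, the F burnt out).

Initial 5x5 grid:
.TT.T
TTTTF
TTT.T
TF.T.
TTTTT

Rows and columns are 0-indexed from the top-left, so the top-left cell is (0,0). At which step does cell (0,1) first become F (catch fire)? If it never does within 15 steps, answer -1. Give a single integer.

Step 1: cell (0,1)='T' (+6 fires, +2 burnt)
Step 2: cell (0,1)='T' (+6 fires, +6 burnt)
Step 3: cell (0,1)='F' (+4 fires, +6 burnt)
  -> target ignites at step 3
Step 4: cell (0,1)='.' (+2 fires, +4 burnt)
Step 5: cell (0,1)='.' (+0 fires, +2 burnt)
  fire out at step 5

3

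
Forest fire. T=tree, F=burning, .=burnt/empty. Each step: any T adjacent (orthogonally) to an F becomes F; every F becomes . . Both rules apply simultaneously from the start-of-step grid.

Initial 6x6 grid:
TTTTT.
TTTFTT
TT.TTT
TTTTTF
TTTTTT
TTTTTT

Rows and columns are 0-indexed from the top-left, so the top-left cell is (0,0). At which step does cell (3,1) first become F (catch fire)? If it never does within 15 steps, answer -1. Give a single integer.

Step 1: cell (3,1)='T' (+7 fires, +2 burnt)
Step 2: cell (3,1)='T' (+8 fires, +7 burnt)
Step 3: cell (3,1)='T' (+6 fires, +8 burnt)
Step 4: cell (3,1)='F' (+5 fires, +6 burnt)
  -> target ignites at step 4
Step 5: cell (3,1)='.' (+3 fires, +5 burnt)
Step 6: cell (3,1)='.' (+2 fires, +3 burnt)
Step 7: cell (3,1)='.' (+1 fires, +2 burnt)
Step 8: cell (3,1)='.' (+0 fires, +1 burnt)
  fire out at step 8

4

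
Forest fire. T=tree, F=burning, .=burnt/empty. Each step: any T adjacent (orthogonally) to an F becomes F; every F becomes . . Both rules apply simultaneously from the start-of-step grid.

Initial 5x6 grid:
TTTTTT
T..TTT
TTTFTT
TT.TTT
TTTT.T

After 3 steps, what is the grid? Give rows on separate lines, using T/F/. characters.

Step 1: 4 trees catch fire, 1 burn out
  TTTTTT
  T..FTT
  TTF.FT
  TT.FTT
  TTTT.T
Step 2: 6 trees catch fire, 4 burn out
  TTTFTT
  T...FT
  TF...F
  TT..FT
  TTTF.T
Step 3: 7 trees catch fire, 6 burn out
  TTF.FT
  T....F
  F.....
  TF...F
  TTF..T

TTF.FT
T....F
F.....
TF...F
TTF..T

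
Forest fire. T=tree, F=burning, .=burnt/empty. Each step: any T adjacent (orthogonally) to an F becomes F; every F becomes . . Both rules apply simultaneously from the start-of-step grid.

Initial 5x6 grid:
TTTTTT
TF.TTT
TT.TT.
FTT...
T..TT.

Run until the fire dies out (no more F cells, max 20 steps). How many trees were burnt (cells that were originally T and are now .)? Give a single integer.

Answer: 17

Derivation:
Step 1: +6 fires, +2 burnt (F count now 6)
Step 2: +3 fires, +6 burnt (F count now 3)
Step 3: +1 fires, +3 burnt (F count now 1)
Step 4: +2 fires, +1 burnt (F count now 2)
Step 5: +3 fires, +2 burnt (F count now 3)
Step 6: +2 fires, +3 burnt (F count now 2)
Step 7: +0 fires, +2 burnt (F count now 0)
Fire out after step 7
Initially T: 19, now '.': 28
Total burnt (originally-T cells now '.'): 17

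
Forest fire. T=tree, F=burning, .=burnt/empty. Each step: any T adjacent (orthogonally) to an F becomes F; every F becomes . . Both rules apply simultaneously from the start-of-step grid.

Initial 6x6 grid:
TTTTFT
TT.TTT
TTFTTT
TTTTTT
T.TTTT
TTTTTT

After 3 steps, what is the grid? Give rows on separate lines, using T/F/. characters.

Step 1: 6 trees catch fire, 2 burn out
  TTTF.F
  TT.TFT
  TF.FTT
  TTFTTT
  T.TTTT
  TTTTTT
Step 2: 9 trees catch fire, 6 burn out
  TTF...
  TF.F.F
  F...FT
  TF.FTT
  T.FTTT
  TTTTTT
Step 3: 7 trees catch fire, 9 burn out
  TF....
  F.....
  .....F
  F...FT
  T..FTT
  TTFTTT

TF....
F.....
.....F
F...FT
T..FTT
TTFTTT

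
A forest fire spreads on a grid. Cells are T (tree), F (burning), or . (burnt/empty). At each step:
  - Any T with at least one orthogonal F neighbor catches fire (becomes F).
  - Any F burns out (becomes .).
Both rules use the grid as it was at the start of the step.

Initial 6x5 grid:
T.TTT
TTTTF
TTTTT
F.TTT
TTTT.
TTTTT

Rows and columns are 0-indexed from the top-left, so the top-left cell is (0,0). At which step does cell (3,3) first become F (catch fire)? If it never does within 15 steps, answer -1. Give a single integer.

Step 1: cell (3,3)='T' (+5 fires, +2 burnt)
Step 2: cell (3,3)='T' (+8 fires, +5 burnt)
Step 3: cell (3,3)='F' (+7 fires, +8 burnt)
  -> target ignites at step 3
Step 4: cell (3,3)='.' (+3 fires, +7 burnt)
Step 5: cell (3,3)='.' (+1 fires, +3 burnt)
Step 6: cell (3,3)='.' (+1 fires, +1 burnt)
Step 7: cell (3,3)='.' (+0 fires, +1 burnt)
  fire out at step 7

3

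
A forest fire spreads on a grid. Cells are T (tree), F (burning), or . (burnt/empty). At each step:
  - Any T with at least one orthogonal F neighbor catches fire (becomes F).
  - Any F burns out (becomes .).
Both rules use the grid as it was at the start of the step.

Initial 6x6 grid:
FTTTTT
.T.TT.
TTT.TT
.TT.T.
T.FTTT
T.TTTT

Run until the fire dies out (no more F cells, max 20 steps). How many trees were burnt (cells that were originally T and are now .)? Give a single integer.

Step 1: +4 fires, +2 burnt (F count now 4)
Step 2: +6 fires, +4 burnt (F count now 6)
Step 3: +5 fires, +6 burnt (F count now 5)
Step 4: +5 fires, +5 burnt (F count now 5)
Step 5: +3 fires, +5 burnt (F count now 3)
Step 6: +0 fires, +3 burnt (F count now 0)
Fire out after step 6
Initially T: 25, now '.': 34
Total burnt (originally-T cells now '.'): 23

Answer: 23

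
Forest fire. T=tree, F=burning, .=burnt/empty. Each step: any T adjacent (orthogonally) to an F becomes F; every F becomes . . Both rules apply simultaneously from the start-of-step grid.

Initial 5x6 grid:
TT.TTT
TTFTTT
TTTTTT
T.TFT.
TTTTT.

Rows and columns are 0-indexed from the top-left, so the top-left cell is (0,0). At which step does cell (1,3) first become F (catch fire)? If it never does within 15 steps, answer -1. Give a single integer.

Step 1: cell (1,3)='F' (+7 fires, +2 burnt)
  -> target ignites at step 1
Step 2: cell (1,3)='.' (+8 fires, +7 burnt)
Step 3: cell (1,3)='.' (+6 fires, +8 burnt)
Step 4: cell (1,3)='.' (+3 fires, +6 burnt)
Step 5: cell (1,3)='.' (+0 fires, +3 burnt)
  fire out at step 5

1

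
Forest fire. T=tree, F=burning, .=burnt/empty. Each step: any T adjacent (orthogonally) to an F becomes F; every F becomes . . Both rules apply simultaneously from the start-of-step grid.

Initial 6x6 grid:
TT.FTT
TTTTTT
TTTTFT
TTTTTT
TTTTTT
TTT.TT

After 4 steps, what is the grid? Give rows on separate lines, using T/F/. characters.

Step 1: 6 trees catch fire, 2 burn out
  TT..FT
  TTTFFT
  TTTF.F
  TTTTFT
  TTTTTT
  TTT.TT
Step 2: 7 trees catch fire, 6 burn out
  TT...F
  TTF..F
  TTF...
  TTTF.F
  TTTTFT
  TTT.TT
Step 3: 6 trees catch fire, 7 burn out
  TT....
  TF....
  TF....
  TTF...
  TTTF.F
  TTT.FT
Step 4: 6 trees catch fire, 6 burn out
  TF....
  F.....
  F.....
  TF....
  TTF...
  TTT..F

TF....
F.....
F.....
TF....
TTF...
TTT..F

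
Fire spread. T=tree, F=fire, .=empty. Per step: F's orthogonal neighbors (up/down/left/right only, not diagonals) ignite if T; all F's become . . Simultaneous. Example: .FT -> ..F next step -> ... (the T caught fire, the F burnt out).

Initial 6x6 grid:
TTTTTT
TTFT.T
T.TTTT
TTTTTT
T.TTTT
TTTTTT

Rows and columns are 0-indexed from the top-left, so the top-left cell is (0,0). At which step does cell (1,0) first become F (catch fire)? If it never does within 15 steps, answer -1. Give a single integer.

Step 1: cell (1,0)='T' (+4 fires, +1 burnt)
Step 2: cell (1,0)='F' (+5 fires, +4 burnt)
  -> target ignites at step 2
Step 3: cell (1,0)='.' (+7 fires, +5 burnt)
Step 4: cell (1,0)='.' (+6 fires, +7 burnt)
Step 5: cell (1,0)='.' (+6 fires, +6 burnt)
Step 6: cell (1,0)='.' (+3 fires, +6 burnt)
Step 7: cell (1,0)='.' (+1 fires, +3 burnt)
Step 8: cell (1,0)='.' (+0 fires, +1 burnt)
  fire out at step 8

2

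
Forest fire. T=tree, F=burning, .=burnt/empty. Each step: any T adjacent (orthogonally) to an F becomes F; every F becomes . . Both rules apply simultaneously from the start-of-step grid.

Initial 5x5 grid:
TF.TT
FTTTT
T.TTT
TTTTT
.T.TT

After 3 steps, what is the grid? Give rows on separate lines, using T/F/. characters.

Step 1: 3 trees catch fire, 2 burn out
  F..TT
  .FTTT
  F.TTT
  TTTTT
  .T.TT
Step 2: 2 trees catch fire, 3 burn out
  ...TT
  ..FTT
  ..TTT
  FTTTT
  .T.TT
Step 3: 3 trees catch fire, 2 burn out
  ...TT
  ...FT
  ..FTT
  .FTTT
  .T.TT

...TT
...FT
..FTT
.FTTT
.T.TT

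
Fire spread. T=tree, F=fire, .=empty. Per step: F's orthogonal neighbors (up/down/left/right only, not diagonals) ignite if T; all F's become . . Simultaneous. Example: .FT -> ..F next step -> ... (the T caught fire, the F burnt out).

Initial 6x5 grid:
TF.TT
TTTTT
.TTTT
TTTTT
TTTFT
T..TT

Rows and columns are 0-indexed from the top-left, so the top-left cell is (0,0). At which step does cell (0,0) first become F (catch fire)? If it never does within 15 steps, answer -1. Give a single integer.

Step 1: cell (0,0)='F' (+6 fires, +2 burnt)
  -> target ignites at step 1
Step 2: cell (0,0)='.' (+8 fires, +6 burnt)
Step 3: cell (0,0)='.' (+5 fires, +8 burnt)
Step 4: cell (0,0)='.' (+4 fires, +5 burnt)
Step 5: cell (0,0)='.' (+1 fires, +4 burnt)
Step 6: cell (0,0)='.' (+0 fires, +1 burnt)
  fire out at step 6

1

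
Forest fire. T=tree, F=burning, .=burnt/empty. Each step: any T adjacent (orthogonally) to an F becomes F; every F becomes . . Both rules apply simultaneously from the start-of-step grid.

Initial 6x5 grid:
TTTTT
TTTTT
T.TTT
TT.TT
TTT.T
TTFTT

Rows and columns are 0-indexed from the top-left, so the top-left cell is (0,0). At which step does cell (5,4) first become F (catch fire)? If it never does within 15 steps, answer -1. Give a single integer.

Step 1: cell (5,4)='T' (+3 fires, +1 burnt)
Step 2: cell (5,4)='F' (+3 fires, +3 burnt)
  -> target ignites at step 2
Step 3: cell (5,4)='.' (+3 fires, +3 burnt)
Step 4: cell (5,4)='.' (+2 fires, +3 burnt)
Step 5: cell (5,4)='.' (+3 fires, +2 burnt)
Step 6: cell (5,4)='.' (+3 fires, +3 burnt)
Step 7: cell (5,4)='.' (+5 fires, +3 burnt)
Step 8: cell (5,4)='.' (+3 fires, +5 burnt)
Step 9: cell (5,4)='.' (+1 fires, +3 burnt)
Step 10: cell (5,4)='.' (+0 fires, +1 burnt)
  fire out at step 10

2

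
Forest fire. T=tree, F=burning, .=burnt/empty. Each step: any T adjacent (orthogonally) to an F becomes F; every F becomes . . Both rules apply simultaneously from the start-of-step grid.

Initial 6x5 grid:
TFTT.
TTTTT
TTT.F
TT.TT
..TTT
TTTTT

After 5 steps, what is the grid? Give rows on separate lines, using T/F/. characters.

Step 1: 5 trees catch fire, 2 burn out
  F.FT.
  TFTTF
  TTT..
  TT.TF
  ..TTT
  TTTTT
Step 2: 7 trees catch fire, 5 burn out
  ...F.
  F.FF.
  TFT..
  TT.F.
  ..TTF
  TTTTT
Step 3: 5 trees catch fire, 7 burn out
  .....
  .....
  F.F..
  TF...
  ..TF.
  TTTTF
Step 4: 3 trees catch fire, 5 burn out
  .....
  .....
  .....
  F....
  ..F..
  TTTF.
Step 5: 1 trees catch fire, 3 burn out
  .....
  .....
  .....
  .....
  .....
  TTF..

.....
.....
.....
.....
.....
TTF..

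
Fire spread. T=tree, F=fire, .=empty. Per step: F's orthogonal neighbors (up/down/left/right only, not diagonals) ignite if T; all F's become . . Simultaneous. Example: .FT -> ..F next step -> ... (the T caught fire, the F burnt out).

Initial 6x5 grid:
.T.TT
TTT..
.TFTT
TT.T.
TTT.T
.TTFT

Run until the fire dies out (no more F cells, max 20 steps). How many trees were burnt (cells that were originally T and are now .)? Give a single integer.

Step 1: +5 fires, +2 burnt (F count now 5)
Step 2: +7 fires, +5 burnt (F count now 7)
Step 3: +4 fires, +7 burnt (F count now 4)
Step 4: +1 fires, +4 burnt (F count now 1)
Step 5: +0 fires, +1 burnt (F count now 0)
Fire out after step 5
Initially T: 19, now '.': 28
Total burnt (originally-T cells now '.'): 17

Answer: 17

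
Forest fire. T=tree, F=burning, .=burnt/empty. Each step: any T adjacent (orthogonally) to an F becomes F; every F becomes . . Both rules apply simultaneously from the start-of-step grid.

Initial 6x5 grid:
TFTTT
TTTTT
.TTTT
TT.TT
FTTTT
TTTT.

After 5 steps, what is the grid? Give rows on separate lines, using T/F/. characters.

Step 1: 6 trees catch fire, 2 burn out
  F.FTT
  TFTTT
  .TTTT
  FT.TT
  .FTTT
  FTTT.
Step 2: 7 trees catch fire, 6 burn out
  ...FT
  F.FTT
  .FTTT
  .F.TT
  ..FTT
  .FTT.
Step 3: 5 trees catch fire, 7 burn out
  ....F
  ...FT
  ..FTT
  ...TT
  ...FT
  ..FT.
Step 4: 5 trees catch fire, 5 burn out
  .....
  ....F
  ...FT
  ...FT
  ....F
  ...F.
Step 5: 2 trees catch fire, 5 burn out
  .....
  .....
  ....F
  ....F
  .....
  .....

.....
.....
....F
....F
.....
.....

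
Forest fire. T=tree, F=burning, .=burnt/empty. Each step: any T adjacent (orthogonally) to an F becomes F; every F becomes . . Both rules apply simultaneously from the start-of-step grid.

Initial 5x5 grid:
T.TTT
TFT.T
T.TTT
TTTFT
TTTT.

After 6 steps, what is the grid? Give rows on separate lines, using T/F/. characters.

Step 1: 6 trees catch fire, 2 burn out
  T.TTT
  F.F.T
  T.TFT
  TTF.F
  TTTF.
Step 2: 7 trees catch fire, 6 burn out
  F.FTT
  ....T
  F.F.F
  TF...
  TTF..
Step 3: 4 trees catch fire, 7 burn out
  ...FT
  ....F
  .....
  F....
  TF...
Step 4: 2 trees catch fire, 4 burn out
  ....F
  .....
  .....
  .....
  F....
Step 5: 0 trees catch fire, 2 burn out
  .....
  .....
  .....
  .....
  .....
Step 6: 0 trees catch fire, 0 burn out
  .....
  .....
  .....
  .....
  .....

.....
.....
.....
.....
.....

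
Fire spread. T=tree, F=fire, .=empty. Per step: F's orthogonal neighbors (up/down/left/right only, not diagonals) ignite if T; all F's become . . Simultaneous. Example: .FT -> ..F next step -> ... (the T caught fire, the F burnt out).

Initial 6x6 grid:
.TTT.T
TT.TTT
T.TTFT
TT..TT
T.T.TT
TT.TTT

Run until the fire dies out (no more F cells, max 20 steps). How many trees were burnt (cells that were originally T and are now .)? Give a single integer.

Step 1: +4 fires, +1 burnt (F count now 4)
Step 2: +5 fires, +4 burnt (F count now 5)
Step 3: +4 fires, +5 burnt (F count now 4)
Step 4: +3 fires, +4 burnt (F count now 3)
Step 5: +1 fires, +3 burnt (F count now 1)
Step 6: +1 fires, +1 burnt (F count now 1)
Step 7: +1 fires, +1 burnt (F count now 1)
Step 8: +1 fires, +1 burnt (F count now 1)
Step 9: +1 fires, +1 burnt (F count now 1)
Step 10: +2 fires, +1 burnt (F count now 2)
Step 11: +1 fires, +2 burnt (F count now 1)
Step 12: +1 fires, +1 burnt (F count now 1)
Step 13: +0 fires, +1 burnt (F count now 0)
Fire out after step 13
Initially T: 26, now '.': 35
Total burnt (originally-T cells now '.'): 25

Answer: 25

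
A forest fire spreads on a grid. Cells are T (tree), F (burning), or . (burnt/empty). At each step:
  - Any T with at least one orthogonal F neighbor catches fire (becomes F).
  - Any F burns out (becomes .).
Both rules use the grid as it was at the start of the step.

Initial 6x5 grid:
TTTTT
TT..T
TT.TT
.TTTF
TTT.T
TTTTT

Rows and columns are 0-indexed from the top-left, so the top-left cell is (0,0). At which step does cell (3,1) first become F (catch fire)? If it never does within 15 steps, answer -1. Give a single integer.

Step 1: cell (3,1)='T' (+3 fires, +1 burnt)
Step 2: cell (3,1)='T' (+4 fires, +3 burnt)
Step 3: cell (3,1)='F' (+4 fires, +4 burnt)
  -> target ignites at step 3
Step 4: cell (3,1)='.' (+4 fires, +4 burnt)
Step 5: cell (3,1)='.' (+5 fires, +4 burnt)
Step 6: cell (3,1)='.' (+3 fires, +5 burnt)
Step 7: cell (3,1)='.' (+1 fires, +3 burnt)
Step 8: cell (3,1)='.' (+0 fires, +1 burnt)
  fire out at step 8

3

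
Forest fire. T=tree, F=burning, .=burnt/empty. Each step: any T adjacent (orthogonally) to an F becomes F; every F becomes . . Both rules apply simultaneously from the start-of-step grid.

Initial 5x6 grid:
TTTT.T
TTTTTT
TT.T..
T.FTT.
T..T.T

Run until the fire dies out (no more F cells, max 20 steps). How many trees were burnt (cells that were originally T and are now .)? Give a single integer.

Answer: 19

Derivation:
Step 1: +1 fires, +1 burnt (F count now 1)
Step 2: +3 fires, +1 burnt (F count now 3)
Step 3: +1 fires, +3 burnt (F count now 1)
Step 4: +3 fires, +1 burnt (F count now 3)
Step 5: +3 fires, +3 burnt (F count now 3)
Step 6: +4 fires, +3 burnt (F count now 4)
Step 7: +2 fires, +4 burnt (F count now 2)
Step 8: +1 fires, +2 burnt (F count now 1)
Step 9: +1 fires, +1 burnt (F count now 1)
Step 10: +0 fires, +1 burnt (F count now 0)
Fire out after step 10
Initially T: 20, now '.': 29
Total burnt (originally-T cells now '.'): 19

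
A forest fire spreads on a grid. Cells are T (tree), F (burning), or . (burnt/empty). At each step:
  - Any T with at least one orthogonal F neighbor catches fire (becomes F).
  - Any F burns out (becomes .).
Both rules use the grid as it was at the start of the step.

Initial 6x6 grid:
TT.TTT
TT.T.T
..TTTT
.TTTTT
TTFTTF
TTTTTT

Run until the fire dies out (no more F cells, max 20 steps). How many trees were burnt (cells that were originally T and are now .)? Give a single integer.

Answer: 24

Derivation:
Step 1: +7 fires, +2 burnt (F count now 7)
Step 2: +9 fires, +7 burnt (F count now 9)
Step 3: +4 fires, +9 burnt (F count now 4)
Step 4: +2 fires, +4 burnt (F count now 2)
Step 5: +2 fires, +2 burnt (F count now 2)
Step 6: +0 fires, +2 burnt (F count now 0)
Fire out after step 6
Initially T: 28, now '.': 32
Total burnt (originally-T cells now '.'): 24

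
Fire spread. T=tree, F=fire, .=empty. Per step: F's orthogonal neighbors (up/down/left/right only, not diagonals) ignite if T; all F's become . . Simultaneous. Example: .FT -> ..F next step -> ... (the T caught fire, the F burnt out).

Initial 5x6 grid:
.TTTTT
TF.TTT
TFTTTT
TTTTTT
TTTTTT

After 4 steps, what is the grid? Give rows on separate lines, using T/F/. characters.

Step 1: 5 trees catch fire, 2 burn out
  .FTTTT
  F..TTT
  F.FTTT
  TFTTTT
  TTTTTT
Step 2: 5 trees catch fire, 5 burn out
  ..FTTT
  ...TTT
  ...FTT
  F.FTTT
  TFTTTT
Step 3: 6 trees catch fire, 5 burn out
  ...FTT
  ...FTT
  ....FT
  ...FTT
  F.FTTT
Step 4: 5 trees catch fire, 6 burn out
  ....FT
  ....FT
  .....F
  ....FT
  ...FTT

....FT
....FT
.....F
....FT
...FTT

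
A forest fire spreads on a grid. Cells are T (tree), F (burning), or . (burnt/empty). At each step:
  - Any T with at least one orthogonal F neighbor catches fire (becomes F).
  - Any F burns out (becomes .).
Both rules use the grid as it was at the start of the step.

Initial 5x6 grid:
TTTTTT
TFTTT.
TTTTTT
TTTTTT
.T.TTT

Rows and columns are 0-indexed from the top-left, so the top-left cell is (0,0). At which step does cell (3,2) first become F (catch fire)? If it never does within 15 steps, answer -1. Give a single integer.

Step 1: cell (3,2)='T' (+4 fires, +1 burnt)
Step 2: cell (3,2)='T' (+6 fires, +4 burnt)
Step 3: cell (3,2)='F' (+6 fires, +6 burnt)
  -> target ignites at step 3
Step 4: cell (3,2)='.' (+3 fires, +6 burnt)
Step 5: cell (3,2)='.' (+4 fires, +3 burnt)
Step 6: cell (3,2)='.' (+2 fires, +4 burnt)
Step 7: cell (3,2)='.' (+1 fires, +2 burnt)
Step 8: cell (3,2)='.' (+0 fires, +1 burnt)
  fire out at step 8

3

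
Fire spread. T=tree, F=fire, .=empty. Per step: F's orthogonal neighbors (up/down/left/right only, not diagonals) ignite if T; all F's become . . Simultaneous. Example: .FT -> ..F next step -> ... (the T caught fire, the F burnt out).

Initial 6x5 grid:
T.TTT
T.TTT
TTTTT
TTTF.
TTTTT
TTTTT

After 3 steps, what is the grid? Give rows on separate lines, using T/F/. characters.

Step 1: 3 trees catch fire, 1 burn out
  T.TTT
  T.TTT
  TTTFT
  TTF..
  TTTFT
  TTTTT
Step 2: 7 trees catch fire, 3 burn out
  T.TTT
  T.TFT
  TTF.F
  TF...
  TTF.F
  TTTFT
Step 3: 8 trees catch fire, 7 burn out
  T.TFT
  T.F.F
  TF...
  F....
  TF...
  TTF.F

T.TFT
T.F.F
TF...
F....
TF...
TTF.F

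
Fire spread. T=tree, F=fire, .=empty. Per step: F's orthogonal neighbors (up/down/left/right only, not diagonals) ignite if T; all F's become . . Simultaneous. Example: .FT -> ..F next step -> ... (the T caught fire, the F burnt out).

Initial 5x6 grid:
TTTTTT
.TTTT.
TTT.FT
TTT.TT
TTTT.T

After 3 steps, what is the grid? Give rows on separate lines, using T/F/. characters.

Step 1: 3 trees catch fire, 1 burn out
  TTTTTT
  .TTTF.
  TTT..F
  TTT.FT
  TTTT.T
Step 2: 3 trees catch fire, 3 burn out
  TTTTFT
  .TTF..
  TTT...
  TTT..F
  TTTT.T
Step 3: 4 trees catch fire, 3 burn out
  TTTF.F
  .TF...
  TTT...
  TTT...
  TTTT.F

TTTF.F
.TF...
TTT...
TTT...
TTTT.F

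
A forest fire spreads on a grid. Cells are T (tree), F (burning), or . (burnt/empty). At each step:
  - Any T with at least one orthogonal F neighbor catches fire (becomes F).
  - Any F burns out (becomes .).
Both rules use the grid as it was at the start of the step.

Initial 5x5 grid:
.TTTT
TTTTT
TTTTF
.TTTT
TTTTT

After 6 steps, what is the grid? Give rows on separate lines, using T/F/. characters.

Step 1: 3 trees catch fire, 1 burn out
  .TTTT
  TTTTF
  TTTF.
  .TTTF
  TTTTT
Step 2: 5 trees catch fire, 3 burn out
  .TTTF
  TTTF.
  TTF..
  .TTF.
  TTTTF
Step 3: 5 trees catch fire, 5 burn out
  .TTF.
  TTF..
  TF...
  .TF..
  TTTF.
Step 4: 5 trees catch fire, 5 burn out
  .TF..
  TF...
  F....
  .F...
  TTF..
Step 5: 3 trees catch fire, 5 burn out
  .F...
  F....
  .....
  .....
  TF...
Step 6: 1 trees catch fire, 3 burn out
  .....
  .....
  .....
  .....
  F....

.....
.....
.....
.....
F....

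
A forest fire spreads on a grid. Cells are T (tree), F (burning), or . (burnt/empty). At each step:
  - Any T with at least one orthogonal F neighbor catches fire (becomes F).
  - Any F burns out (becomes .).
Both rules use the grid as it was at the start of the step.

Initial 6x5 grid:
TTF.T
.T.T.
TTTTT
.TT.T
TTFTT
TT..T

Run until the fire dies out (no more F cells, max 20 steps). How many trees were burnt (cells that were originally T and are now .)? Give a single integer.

Step 1: +4 fires, +2 burnt (F count now 4)
Step 2: +7 fires, +4 burnt (F count now 7)
Step 3: +5 fires, +7 burnt (F count now 5)
Step 4: +3 fires, +5 burnt (F count now 3)
Step 5: +0 fires, +3 burnt (F count now 0)
Fire out after step 5
Initially T: 20, now '.': 29
Total burnt (originally-T cells now '.'): 19

Answer: 19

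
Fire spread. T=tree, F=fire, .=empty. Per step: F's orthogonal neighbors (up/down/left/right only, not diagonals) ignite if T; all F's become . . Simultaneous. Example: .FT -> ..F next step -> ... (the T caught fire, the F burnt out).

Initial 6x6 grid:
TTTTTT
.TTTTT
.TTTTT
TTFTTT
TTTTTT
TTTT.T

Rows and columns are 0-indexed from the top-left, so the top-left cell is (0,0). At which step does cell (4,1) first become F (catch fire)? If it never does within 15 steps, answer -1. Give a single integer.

Step 1: cell (4,1)='T' (+4 fires, +1 burnt)
Step 2: cell (4,1)='F' (+8 fires, +4 burnt)
  -> target ignites at step 2
Step 3: cell (4,1)='.' (+9 fires, +8 burnt)
Step 4: cell (4,1)='.' (+6 fires, +9 burnt)
Step 5: cell (4,1)='.' (+4 fires, +6 burnt)
Step 6: cell (4,1)='.' (+1 fires, +4 burnt)
Step 7: cell (4,1)='.' (+0 fires, +1 burnt)
  fire out at step 7

2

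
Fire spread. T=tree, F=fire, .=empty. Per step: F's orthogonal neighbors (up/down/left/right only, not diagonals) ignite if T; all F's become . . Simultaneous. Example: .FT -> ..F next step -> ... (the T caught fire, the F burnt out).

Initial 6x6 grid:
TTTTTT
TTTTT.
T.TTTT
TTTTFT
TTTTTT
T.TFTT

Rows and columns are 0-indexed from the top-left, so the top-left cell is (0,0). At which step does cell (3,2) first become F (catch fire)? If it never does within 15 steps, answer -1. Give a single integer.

Step 1: cell (3,2)='T' (+7 fires, +2 burnt)
Step 2: cell (3,2)='F' (+7 fires, +7 burnt)
  -> target ignites at step 2
Step 3: cell (3,2)='.' (+5 fires, +7 burnt)
Step 4: cell (3,2)='.' (+5 fires, +5 burnt)
Step 5: cell (3,2)='.' (+4 fires, +5 burnt)
Step 6: cell (3,2)='.' (+2 fires, +4 burnt)
Step 7: cell (3,2)='.' (+1 fires, +2 burnt)
Step 8: cell (3,2)='.' (+0 fires, +1 burnt)
  fire out at step 8

2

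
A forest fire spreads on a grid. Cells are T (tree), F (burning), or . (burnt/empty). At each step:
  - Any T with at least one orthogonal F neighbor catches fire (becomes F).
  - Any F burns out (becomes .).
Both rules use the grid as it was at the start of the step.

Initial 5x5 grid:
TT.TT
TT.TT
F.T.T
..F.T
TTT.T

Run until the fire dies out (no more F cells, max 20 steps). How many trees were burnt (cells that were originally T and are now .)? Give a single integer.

Answer: 8

Derivation:
Step 1: +3 fires, +2 burnt (F count now 3)
Step 2: +3 fires, +3 burnt (F count now 3)
Step 3: +2 fires, +3 burnt (F count now 2)
Step 4: +0 fires, +2 burnt (F count now 0)
Fire out after step 4
Initially T: 15, now '.': 18
Total burnt (originally-T cells now '.'): 8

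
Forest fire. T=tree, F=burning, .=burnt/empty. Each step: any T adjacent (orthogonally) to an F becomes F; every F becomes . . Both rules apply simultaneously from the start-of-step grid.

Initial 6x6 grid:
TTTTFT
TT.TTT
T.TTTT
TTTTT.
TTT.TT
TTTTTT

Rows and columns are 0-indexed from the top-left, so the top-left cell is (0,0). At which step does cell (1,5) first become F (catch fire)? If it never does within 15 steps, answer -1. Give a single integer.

Step 1: cell (1,5)='T' (+3 fires, +1 burnt)
Step 2: cell (1,5)='F' (+4 fires, +3 burnt)
  -> target ignites at step 2
Step 3: cell (1,5)='.' (+4 fires, +4 burnt)
Step 4: cell (1,5)='.' (+5 fires, +4 burnt)
Step 5: cell (1,5)='.' (+4 fires, +5 burnt)
Step 6: cell (1,5)='.' (+5 fires, +4 burnt)
Step 7: cell (1,5)='.' (+3 fires, +5 burnt)
Step 8: cell (1,5)='.' (+2 fires, +3 burnt)
Step 9: cell (1,5)='.' (+1 fires, +2 burnt)
Step 10: cell (1,5)='.' (+0 fires, +1 burnt)
  fire out at step 10

2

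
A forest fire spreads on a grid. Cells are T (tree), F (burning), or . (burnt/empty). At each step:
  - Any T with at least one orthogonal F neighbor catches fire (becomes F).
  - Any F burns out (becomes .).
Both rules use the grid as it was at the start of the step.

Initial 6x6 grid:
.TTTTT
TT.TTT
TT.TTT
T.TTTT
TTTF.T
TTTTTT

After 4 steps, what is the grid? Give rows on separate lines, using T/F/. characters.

Step 1: 3 trees catch fire, 1 burn out
  .TTTTT
  TT.TTT
  TT.TTT
  T.TFTT
  TTF..T
  TTTFTT
Step 2: 6 trees catch fire, 3 burn out
  .TTTTT
  TT.TTT
  TT.FTT
  T.F.FT
  TF...T
  TTF.FT
Step 3: 6 trees catch fire, 6 burn out
  .TTTTT
  TT.FTT
  TT..FT
  T....F
  F....T
  TF...F
Step 4: 6 trees catch fire, 6 burn out
  .TTFTT
  TT..FT
  TT...F
  F.....
  .....F
  F.....

.TTFTT
TT..FT
TT...F
F.....
.....F
F.....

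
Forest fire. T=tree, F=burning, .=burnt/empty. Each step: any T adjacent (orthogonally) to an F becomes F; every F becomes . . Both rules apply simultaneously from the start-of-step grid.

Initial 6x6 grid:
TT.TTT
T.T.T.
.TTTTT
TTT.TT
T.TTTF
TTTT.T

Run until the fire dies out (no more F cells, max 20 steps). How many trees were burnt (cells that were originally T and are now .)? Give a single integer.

Step 1: +3 fires, +1 burnt (F count now 3)
Step 2: +3 fires, +3 burnt (F count now 3)
Step 3: +3 fires, +3 burnt (F count now 3)
Step 4: +4 fires, +3 burnt (F count now 4)
Step 5: +4 fires, +4 burnt (F count now 4)
Step 6: +6 fires, +4 burnt (F count now 6)
Step 7: +1 fires, +6 burnt (F count now 1)
Step 8: +0 fires, +1 burnt (F count now 0)
Fire out after step 8
Initially T: 27, now '.': 33
Total burnt (originally-T cells now '.'): 24

Answer: 24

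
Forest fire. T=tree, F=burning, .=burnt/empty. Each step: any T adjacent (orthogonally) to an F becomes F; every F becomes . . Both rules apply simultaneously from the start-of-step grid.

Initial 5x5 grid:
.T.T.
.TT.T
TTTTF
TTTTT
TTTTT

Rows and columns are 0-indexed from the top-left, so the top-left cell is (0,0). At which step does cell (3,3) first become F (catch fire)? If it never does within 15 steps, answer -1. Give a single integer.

Step 1: cell (3,3)='T' (+3 fires, +1 burnt)
Step 2: cell (3,3)='F' (+3 fires, +3 burnt)
  -> target ignites at step 2
Step 3: cell (3,3)='.' (+4 fires, +3 burnt)
Step 4: cell (3,3)='.' (+4 fires, +4 burnt)
Step 5: cell (3,3)='.' (+3 fires, +4 burnt)
Step 6: cell (3,3)='.' (+1 fires, +3 burnt)
Step 7: cell (3,3)='.' (+0 fires, +1 burnt)
  fire out at step 7

2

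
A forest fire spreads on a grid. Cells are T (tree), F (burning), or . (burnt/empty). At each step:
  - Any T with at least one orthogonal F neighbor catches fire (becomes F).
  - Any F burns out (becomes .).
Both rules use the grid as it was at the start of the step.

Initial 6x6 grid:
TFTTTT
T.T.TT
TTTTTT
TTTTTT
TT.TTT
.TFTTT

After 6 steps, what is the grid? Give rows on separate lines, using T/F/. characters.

Step 1: 4 trees catch fire, 2 burn out
  F.FTTT
  T.T.TT
  TTTTTT
  TTTTTT
  TT.TTT
  .F.FTT
Step 2: 6 trees catch fire, 4 burn out
  ...FTT
  F.F.TT
  TTTTTT
  TTTTTT
  TF.FTT
  ....FT
Step 3: 8 trees catch fire, 6 burn out
  ....FT
  ....TT
  FTFTTT
  TFTFTT
  F...FT
  .....F
Step 4: 8 trees catch fire, 8 burn out
  .....F
  ....FT
  .F.FTT
  F.F.FT
  .....F
  ......
Step 5: 3 trees catch fire, 8 burn out
  ......
  .....F
  ....FT
  .....F
  ......
  ......
Step 6: 1 trees catch fire, 3 burn out
  ......
  ......
  .....F
  ......
  ......
  ......

......
......
.....F
......
......
......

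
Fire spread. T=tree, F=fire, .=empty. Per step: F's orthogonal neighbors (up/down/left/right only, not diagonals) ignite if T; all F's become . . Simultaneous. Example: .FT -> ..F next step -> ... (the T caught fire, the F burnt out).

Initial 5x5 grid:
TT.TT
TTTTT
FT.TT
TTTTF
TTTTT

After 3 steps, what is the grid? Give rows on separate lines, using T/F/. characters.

Step 1: 6 trees catch fire, 2 burn out
  TT.TT
  FTTTT
  .F.TF
  FTTF.
  TTTTF
Step 2: 8 trees catch fire, 6 burn out
  FT.TT
  .FTTF
  ...F.
  .FF..
  FTTF.
Step 3: 6 trees catch fire, 8 burn out
  .F.TF
  ..FF.
  .....
  .....
  .FF..

.F.TF
..FF.
.....
.....
.FF..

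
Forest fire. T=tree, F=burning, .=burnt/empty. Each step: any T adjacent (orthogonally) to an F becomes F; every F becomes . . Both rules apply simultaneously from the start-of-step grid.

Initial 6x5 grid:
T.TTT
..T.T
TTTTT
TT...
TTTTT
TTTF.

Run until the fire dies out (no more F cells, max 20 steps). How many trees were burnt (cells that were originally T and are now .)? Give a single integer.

Step 1: +2 fires, +1 burnt (F count now 2)
Step 2: +3 fires, +2 burnt (F count now 3)
Step 3: +2 fires, +3 burnt (F count now 2)
Step 4: +2 fires, +2 burnt (F count now 2)
Step 5: +2 fires, +2 burnt (F count now 2)
Step 6: +2 fires, +2 burnt (F count now 2)
Step 7: +2 fires, +2 burnt (F count now 2)
Step 8: +2 fires, +2 burnt (F count now 2)
Step 9: +2 fires, +2 burnt (F count now 2)
Step 10: +1 fires, +2 burnt (F count now 1)
Step 11: +0 fires, +1 burnt (F count now 0)
Fire out after step 11
Initially T: 21, now '.': 29
Total burnt (originally-T cells now '.'): 20

Answer: 20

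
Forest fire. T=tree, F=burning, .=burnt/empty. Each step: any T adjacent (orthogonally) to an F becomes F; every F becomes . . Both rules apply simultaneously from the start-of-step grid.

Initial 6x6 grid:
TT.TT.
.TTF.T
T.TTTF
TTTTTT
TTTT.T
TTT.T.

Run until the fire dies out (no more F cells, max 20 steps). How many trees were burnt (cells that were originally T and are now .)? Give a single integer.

Step 1: +6 fires, +2 burnt (F count now 6)
Step 2: +6 fires, +6 burnt (F count now 6)
Step 3: +3 fires, +6 burnt (F count now 3)
Step 4: +3 fires, +3 burnt (F count now 3)
Step 5: +3 fires, +3 burnt (F count now 3)
Step 6: +3 fires, +3 burnt (F count now 3)
Step 7: +1 fires, +3 burnt (F count now 1)
Step 8: +0 fires, +1 burnt (F count now 0)
Fire out after step 8
Initially T: 26, now '.': 35
Total burnt (originally-T cells now '.'): 25

Answer: 25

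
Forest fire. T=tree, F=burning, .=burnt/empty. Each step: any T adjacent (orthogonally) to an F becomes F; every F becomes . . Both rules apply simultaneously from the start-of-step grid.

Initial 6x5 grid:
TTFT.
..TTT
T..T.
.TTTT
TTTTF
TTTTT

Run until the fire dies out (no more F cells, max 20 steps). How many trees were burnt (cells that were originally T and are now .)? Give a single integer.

Step 1: +6 fires, +2 burnt (F count now 6)
Step 2: +5 fires, +6 burnt (F count now 5)
Step 3: +5 fires, +5 burnt (F count now 5)
Step 4: +3 fires, +5 burnt (F count now 3)
Step 5: +1 fires, +3 burnt (F count now 1)
Step 6: +0 fires, +1 burnt (F count now 0)
Fire out after step 6
Initially T: 21, now '.': 29
Total burnt (originally-T cells now '.'): 20

Answer: 20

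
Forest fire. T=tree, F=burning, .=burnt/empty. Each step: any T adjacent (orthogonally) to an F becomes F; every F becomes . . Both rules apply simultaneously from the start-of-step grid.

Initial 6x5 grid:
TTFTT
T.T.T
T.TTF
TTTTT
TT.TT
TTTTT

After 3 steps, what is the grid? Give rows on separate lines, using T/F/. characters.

Step 1: 6 trees catch fire, 2 burn out
  TF.FT
  T.F.F
  T.TF.
  TTTTF
  TT.TT
  TTTTT
Step 2: 5 trees catch fire, 6 burn out
  F...F
  T....
  T.F..
  TTTF.
  TT.TF
  TTTTT
Step 3: 4 trees catch fire, 5 burn out
  .....
  F....
  T....
  TTF..
  TT.F.
  TTTTF

.....
F....
T....
TTF..
TT.F.
TTTTF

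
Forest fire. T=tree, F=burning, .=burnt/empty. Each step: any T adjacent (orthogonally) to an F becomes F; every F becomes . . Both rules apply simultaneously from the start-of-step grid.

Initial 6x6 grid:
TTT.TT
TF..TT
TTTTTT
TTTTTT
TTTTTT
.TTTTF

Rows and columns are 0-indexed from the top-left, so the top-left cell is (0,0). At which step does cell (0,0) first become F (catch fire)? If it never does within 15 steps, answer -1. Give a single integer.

Step 1: cell (0,0)='T' (+5 fires, +2 burnt)
Step 2: cell (0,0)='F' (+8 fires, +5 burnt)
  -> target ignites at step 2
Step 3: cell (0,0)='.' (+8 fires, +8 burnt)
Step 4: cell (0,0)='.' (+6 fires, +8 burnt)
Step 5: cell (0,0)='.' (+2 fires, +6 burnt)
Step 6: cell (0,0)='.' (+1 fires, +2 burnt)
Step 7: cell (0,0)='.' (+0 fires, +1 burnt)
  fire out at step 7

2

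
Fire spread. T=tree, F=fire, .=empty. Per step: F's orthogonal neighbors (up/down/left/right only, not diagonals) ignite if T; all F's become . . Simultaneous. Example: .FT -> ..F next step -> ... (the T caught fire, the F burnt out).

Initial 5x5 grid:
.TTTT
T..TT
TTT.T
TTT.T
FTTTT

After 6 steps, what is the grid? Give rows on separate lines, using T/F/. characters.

Step 1: 2 trees catch fire, 1 burn out
  .TTTT
  T..TT
  TTT.T
  FTT.T
  .FTTT
Step 2: 3 trees catch fire, 2 burn out
  .TTTT
  T..TT
  FTT.T
  .FT.T
  ..FTT
Step 3: 4 trees catch fire, 3 burn out
  .TTTT
  F..TT
  .FT.T
  ..F.T
  ...FT
Step 4: 2 trees catch fire, 4 burn out
  .TTTT
  ...TT
  ..F.T
  ....T
  ....F
Step 5: 1 trees catch fire, 2 burn out
  .TTTT
  ...TT
  ....T
  ....F
  .....
Step 6: 1 trees catch fire, 1 burn out
  .TTTT
  ...TT
  ....F
  .....
  .....

.TTTT
...TT
....F
.....
.....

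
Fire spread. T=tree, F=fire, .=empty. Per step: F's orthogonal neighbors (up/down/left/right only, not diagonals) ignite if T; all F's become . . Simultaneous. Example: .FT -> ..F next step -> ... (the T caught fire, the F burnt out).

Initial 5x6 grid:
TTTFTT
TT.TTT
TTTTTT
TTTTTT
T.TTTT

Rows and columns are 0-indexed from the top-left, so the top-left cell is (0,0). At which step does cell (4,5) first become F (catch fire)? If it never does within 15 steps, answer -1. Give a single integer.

Step 1: cell (4,5)='T' (+3 fires, +1 burnt)
Step 2: cell (4,5)='T' (+4 fires, +3 burnt)
Step 3: cell (4,5)='T' (+6 fires, +4 burnt)
Step 4: cell (4,5)='T' (+6 fires, +6 burnt)
Step 5: cell (4,5)='T' (+5 fires, +6 burnt)
Step 6: cell (4,5)='F' (+2 fires, +5 burnt)
  -> target ignites at step 6
Step 7: cell (4,5)='.' (+1 fires, +2 burnt)
Step 8: cell (4,5)='.' (+0 fires, +1 burnt)
  fire out at step 8

6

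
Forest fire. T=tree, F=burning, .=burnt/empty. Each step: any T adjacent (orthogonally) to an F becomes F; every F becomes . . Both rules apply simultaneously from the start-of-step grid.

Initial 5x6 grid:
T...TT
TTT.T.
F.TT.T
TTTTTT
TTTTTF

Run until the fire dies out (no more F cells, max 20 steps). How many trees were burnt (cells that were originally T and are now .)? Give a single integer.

Answer: 18

Derivation:
Step 1: +4 fires, +2 burnt (F count now 4)
Step 2: +7 fires, +4 burnt (F count now 7)
Step 3: +5 fires, +7 burnt (F count now 5)
Step 4: +2 fires, +5 burnt (F count now 2)
Step 5: +0 fires, +2 burnt (F count now 0)
Fire out after step 5
Initially T: 21, now '.': 27
Total burnt (originally-T cells now '.'): 18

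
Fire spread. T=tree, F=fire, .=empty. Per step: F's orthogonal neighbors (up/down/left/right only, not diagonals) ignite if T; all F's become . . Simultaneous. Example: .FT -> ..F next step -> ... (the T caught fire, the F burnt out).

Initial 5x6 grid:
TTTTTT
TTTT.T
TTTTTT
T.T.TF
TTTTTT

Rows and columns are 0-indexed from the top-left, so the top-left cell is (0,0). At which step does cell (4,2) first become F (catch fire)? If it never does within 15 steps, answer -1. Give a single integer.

Step 1: cell (4,2)='T' (+3 fires, +1 burnt)
Step 2: cell (4,2)='T' (+3 fires, +3 burnt)
Step 3: cell (4,2)='T' (+3 fires, +3 burnt)
Step 4: cell (4,2)='F' (+4 fires, +3 burnt)
  -> target ignites at step 4
Step 5: cell (4,2)='.' (+5 fires, +4 burnt)
Step 6: cell (4,2)='.' (+4 fires, +5 burnt)
Step 7: cell (4,2)='.' (+3 fires, +4 burnt)
Step 8: cell (4,2)='.' (+1 fires, +3 burnt)
Step 9: cell (4,2)='.' (+0 fires, +1 burnt)
  fire out at step 9

4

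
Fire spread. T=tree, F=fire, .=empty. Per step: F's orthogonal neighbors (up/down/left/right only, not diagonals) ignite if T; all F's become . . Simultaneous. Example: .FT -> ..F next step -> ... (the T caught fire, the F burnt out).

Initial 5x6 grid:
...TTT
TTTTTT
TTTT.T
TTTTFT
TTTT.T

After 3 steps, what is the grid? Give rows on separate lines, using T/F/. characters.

Step 1: 2 trees catch fire, 1 burn out
  ...TTT
  TTTTTT
  TTTT.T
  TTTF.F
  TTTT.T
Step 2: 5 trees catch fire, 2 burn out
  ...TTT
  TTTTTT
  TTTF.F
  TTF...
  TTTF.F
Step 3: 5 trees catch fire, 5 burn out
  ...TTT
  TTTFTF
  TTF...
  TF....
  TTF...

...TTT
TTTFTF
TTF...
TF....
TTF...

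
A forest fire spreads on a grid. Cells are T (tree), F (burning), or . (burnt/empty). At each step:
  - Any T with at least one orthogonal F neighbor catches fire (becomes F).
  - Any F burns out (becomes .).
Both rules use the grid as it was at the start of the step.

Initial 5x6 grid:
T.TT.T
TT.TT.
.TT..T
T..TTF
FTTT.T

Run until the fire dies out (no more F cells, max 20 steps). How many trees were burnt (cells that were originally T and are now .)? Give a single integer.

Step 1: +5 fires, +2 burnt (F count now 5)
Step 2: +2 fires, +5 burnt (F count now 2)
Step 3: +1 fires, +2 burnt (F count now 1)
Step 4: +0 fires, +1 burnt (F count now 0)
Fire out after step 4
Initially T: 18, now '.': 20
Total burnt (originally-T cells now '.'): 8

Answer: 8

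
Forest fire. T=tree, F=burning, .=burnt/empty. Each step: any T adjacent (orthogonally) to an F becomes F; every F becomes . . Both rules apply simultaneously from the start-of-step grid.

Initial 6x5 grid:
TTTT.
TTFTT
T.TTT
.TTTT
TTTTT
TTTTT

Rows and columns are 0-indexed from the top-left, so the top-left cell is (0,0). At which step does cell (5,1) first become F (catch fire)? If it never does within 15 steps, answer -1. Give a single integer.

Step 1: cell (5,1)='T' (+4 fires, +1 burnt)
Step 2: cell (5,1)='T' (+6 fires, +4 burnt)
Step 3: cell (5,1)='T' (+6 fires, +6 burnt)
Step 4: cell (5,1)='T' (+4 fires, +6 burnt)
Step 5: cell (5,1)='F' (+4 fires, +4 burnt)
  -> target ignites at step 5
Step 6: cell (5,1)='.' (+2 fires, +4 burnt)
Step 7: cell (5,1)='.' (+0 fires, +2 burnt)
  fire out at step 7

5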